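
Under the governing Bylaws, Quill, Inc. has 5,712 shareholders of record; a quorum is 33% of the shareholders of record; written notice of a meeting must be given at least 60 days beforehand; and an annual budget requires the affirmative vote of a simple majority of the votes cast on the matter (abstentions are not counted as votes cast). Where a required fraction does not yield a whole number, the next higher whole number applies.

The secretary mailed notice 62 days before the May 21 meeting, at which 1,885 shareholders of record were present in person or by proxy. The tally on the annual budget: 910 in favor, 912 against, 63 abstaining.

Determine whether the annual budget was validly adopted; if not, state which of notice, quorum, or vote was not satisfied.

Invalid — vote requirement not satisfied.

Notice: 62 days given; 60 required. Satisfied.
Quorum: 33% of 5,712 = 1,884.96, rounded up to 1,885; 1,885 present. Satisfied.
Vote: requires a majority of the votes cast (1,885 − 63 abstaining = 1,822); a majority of 1822 is 912, so 912 needed; 910 in favor. Not satisfied.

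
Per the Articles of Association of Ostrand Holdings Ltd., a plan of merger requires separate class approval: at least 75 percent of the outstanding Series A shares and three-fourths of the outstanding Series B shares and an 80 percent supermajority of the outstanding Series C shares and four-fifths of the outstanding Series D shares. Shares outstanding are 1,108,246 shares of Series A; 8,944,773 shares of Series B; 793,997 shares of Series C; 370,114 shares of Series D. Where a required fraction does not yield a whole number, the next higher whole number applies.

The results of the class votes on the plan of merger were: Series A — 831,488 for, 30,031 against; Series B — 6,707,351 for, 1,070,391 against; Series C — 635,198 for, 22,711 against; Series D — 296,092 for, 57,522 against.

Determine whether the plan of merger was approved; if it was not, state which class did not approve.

Not approved — the Series B shares did not give the required vote.

Series A: 3/4 of 1108246 = 831184.50, rounded up to 831185; 831,185 required, 831,488 in favor — approved.
Series B: 3/4 of 8944773 = 6708579.75, rounded up to 6708580; 6,708,580 required, 6,707,351 in favor — not approved.
Series C: 4/5 of 793997 = 635197.60, rounded up to 635198; 635,198 required, 635,198 in favor — approved.
Series D: 4/5 of 370114 = 296091.20, rounded up to 296092; 296,092 required, 296,092 in favor — approved.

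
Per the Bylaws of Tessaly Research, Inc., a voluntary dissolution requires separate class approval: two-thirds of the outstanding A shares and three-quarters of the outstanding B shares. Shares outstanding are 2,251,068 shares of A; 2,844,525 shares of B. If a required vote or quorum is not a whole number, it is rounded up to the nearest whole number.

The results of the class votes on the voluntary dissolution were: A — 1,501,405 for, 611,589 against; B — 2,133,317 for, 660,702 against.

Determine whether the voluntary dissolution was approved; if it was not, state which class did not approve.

Not approved — the B shares did not give the required vote.

A: 2/3 of 2251068 = 1500712; 1,500,712 required, 1,501,405 in favor — approved.
B: 3/4 of 2844525 = 2133393.75, rounded up to 2133394; 2,133,394 required, 2,133,317 in favor — not approved.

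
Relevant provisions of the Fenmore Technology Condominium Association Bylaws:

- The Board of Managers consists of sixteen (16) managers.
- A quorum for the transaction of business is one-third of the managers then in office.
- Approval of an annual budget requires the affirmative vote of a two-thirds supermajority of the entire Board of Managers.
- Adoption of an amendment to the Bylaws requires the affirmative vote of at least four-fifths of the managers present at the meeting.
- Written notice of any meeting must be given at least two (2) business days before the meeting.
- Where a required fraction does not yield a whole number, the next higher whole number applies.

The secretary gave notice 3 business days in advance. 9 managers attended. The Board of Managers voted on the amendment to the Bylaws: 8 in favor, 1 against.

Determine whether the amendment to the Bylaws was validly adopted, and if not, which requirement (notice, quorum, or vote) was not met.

Valid — all requirements satisfied.

Notice: 3 business days given; 2 required (3 ≥ 2). Satisfied.
Quorum: 9 present; quorum is 6. Satisfied.
Vote: the amendment to the Bylaws requires four-fifths of the managers present (9). 4/5 of 9 = 7.20, rounded up to 8, so 8 affirmative votes are needed; 8 voted in favor. Satisfied.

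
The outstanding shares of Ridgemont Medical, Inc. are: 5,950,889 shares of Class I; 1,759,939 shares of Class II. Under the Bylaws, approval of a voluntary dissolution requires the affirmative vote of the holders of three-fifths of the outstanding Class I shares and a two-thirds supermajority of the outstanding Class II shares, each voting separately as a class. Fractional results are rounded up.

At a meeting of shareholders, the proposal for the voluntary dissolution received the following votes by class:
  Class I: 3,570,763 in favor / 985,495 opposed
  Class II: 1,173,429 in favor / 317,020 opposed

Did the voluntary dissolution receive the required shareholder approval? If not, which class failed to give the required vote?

Approved — every class gave the required vote.

Class I: 3/5 of 5950889 = 3570533.40, rounded up to 3570534; 3,570,534 required, 3,570,763 in favor — approved.
Class II: 2/3 of 1759939 = 1173292.67, rounded up to 1173293; 1,173,293 required, 1,173,429 in favor — approved.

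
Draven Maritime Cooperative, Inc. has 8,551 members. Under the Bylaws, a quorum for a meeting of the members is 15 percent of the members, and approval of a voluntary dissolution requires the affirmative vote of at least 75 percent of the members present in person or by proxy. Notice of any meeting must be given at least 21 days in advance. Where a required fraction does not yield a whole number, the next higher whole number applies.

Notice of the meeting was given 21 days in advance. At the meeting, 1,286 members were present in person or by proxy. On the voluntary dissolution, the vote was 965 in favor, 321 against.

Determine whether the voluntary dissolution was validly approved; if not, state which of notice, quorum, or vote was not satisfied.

Notice: 21 days given; 21 required. Satisfied.
Quorum: 15% of 8,551 = 1,282.65, rounded up to 1,283; 1,286 present. Satisfied.
Vote: requires three-fourths of those present (1,286); 3/4 of 1286 = 964.50, rounded up to 965, so 965 needed; 965 in favor. Satisfied.

Valid — all requirements satisfied.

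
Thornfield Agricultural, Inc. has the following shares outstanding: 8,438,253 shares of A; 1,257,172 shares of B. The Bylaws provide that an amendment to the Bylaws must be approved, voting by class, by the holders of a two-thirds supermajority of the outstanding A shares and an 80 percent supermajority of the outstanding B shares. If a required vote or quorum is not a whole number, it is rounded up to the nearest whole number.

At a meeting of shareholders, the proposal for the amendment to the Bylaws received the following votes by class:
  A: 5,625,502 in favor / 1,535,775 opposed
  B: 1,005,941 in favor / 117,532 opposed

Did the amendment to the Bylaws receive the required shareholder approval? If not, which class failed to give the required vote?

Approved — every class gave the required vote.

A: 2/3 of 8438253 = 5625502; 5,625,502 required, 5,625,502 in favor — approved.
B: 4/5 of 1257172 = 1005737.60, rounded up to 1005738; 1,005,738 required, 1,005,941 in favor — approved.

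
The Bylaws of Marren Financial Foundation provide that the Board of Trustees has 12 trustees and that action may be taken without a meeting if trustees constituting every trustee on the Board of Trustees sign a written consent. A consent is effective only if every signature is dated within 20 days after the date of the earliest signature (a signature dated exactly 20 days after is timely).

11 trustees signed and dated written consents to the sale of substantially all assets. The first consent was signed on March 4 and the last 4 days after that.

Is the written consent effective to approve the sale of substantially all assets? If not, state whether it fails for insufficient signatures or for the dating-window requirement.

Signatures required: the unanimous vote of 12 — unanimous means all 12, so 12 needed; 11 signed. Insufficient.
Dating window: the latest signature is 4 days after the earliest; the limit is 20 days. Within the window.

Not effective — insufficient signatures.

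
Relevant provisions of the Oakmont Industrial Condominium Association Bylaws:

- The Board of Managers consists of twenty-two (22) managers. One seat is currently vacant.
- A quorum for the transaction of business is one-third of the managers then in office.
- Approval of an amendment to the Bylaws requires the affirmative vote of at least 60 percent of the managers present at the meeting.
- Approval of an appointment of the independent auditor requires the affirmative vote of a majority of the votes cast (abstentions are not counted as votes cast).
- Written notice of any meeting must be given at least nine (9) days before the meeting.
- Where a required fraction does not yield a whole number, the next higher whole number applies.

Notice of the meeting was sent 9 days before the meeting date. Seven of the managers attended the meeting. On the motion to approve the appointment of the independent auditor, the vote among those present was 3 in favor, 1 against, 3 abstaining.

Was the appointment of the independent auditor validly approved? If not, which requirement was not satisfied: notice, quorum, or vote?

Notice: 9 days given; 9 required (9 ≥ 9). Satisfied.
Quorum: 7 present; quorum is 7. Satisfied.
Vote: the appointment of the independent auditor requires a majority of the votes cast (7 present − 3 abstaining = 4). A majority of 4 is 3, so 3 affirmative votes are needed; 3 voted in favor. Satisfied.

Valid — all requirements satisfied.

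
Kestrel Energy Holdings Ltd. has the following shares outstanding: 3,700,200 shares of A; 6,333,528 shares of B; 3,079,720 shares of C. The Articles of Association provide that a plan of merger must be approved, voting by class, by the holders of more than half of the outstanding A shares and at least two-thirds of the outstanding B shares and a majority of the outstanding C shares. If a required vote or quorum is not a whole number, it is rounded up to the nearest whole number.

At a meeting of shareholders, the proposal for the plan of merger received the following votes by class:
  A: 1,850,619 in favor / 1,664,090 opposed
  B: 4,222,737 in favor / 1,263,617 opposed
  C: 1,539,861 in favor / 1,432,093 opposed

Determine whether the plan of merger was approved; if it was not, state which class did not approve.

Approved — every class gave the required vote.

A: a majority of 3700200 is 1850101; 1,850,101 required, 1,850,619 in favor — approved.
B: 2/3 of 6333528 = 4222352; 4,222,352 required, 4,222,737 in favor — approved.
C: a majority of 3079720 is 1539861; 1,539,861 required, 1,539,861 in favor — approved.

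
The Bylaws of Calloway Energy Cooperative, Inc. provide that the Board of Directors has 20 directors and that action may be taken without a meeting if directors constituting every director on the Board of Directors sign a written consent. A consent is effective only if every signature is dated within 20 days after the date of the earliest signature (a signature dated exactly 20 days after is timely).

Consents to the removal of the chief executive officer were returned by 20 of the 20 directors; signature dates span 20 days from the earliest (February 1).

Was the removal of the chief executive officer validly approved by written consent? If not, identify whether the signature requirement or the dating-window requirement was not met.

Effective — both the signature and dating-window requirements are satisfied.

Signatures required: the unanimous vote of 20 — unanimous means all 20, so 20 needed; 20 signed. Sufficient.
Dating window: the latest signature is 20 days after the earliest; the limit is 20 days. Within the window.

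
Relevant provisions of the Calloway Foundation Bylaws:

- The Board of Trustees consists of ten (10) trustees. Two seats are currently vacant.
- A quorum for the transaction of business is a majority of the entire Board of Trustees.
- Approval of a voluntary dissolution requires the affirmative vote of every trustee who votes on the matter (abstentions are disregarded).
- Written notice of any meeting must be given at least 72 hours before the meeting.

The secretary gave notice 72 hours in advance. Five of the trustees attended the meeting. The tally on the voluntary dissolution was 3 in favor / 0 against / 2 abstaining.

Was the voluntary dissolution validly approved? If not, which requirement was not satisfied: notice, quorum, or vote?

Notice: 72 hours given; 72 required (72 ≥ 72). Satisfied.
Quorum: 5 present; quorum is 6. Not satisfied.
Vote: the voluntary dissolution requires the unanimous vote of the votes cast (5 present − 2 abstaining = 3). Unanimous means all 3, so 3 affirmative votes are needed; 3 voted in favor. Satisfied. (Moot — without a quorum no business can be validly transacted.)

Invalid — quorum requirement not satisfied.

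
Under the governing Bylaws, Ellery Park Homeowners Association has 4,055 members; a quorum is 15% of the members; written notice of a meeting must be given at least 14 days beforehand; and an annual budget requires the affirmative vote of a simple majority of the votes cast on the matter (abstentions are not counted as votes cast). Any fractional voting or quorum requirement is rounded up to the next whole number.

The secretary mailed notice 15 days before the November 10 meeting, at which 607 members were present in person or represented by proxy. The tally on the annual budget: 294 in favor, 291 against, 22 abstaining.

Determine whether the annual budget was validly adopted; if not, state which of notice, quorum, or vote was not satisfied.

Invalid — quorum requirement not satisfied.

Notice: 15 days given; 14 required. Satisfied.
Quorum: 15% of 4,055 = 608.25, rounded up to 609; 607 present. Not satisfied.
Vote: requires a majority of the votes cast (607 − 22 abstaining = 585); a majority of 585 is 293, so 293 needed; 294 in favor. Satisfied.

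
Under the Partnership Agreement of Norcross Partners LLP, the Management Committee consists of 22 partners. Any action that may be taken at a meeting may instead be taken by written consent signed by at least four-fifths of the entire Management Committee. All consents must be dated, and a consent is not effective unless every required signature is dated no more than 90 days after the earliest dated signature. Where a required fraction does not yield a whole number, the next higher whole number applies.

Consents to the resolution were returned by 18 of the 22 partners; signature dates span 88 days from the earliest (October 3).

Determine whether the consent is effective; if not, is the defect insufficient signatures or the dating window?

Signatures required: at least four-fifths of 22 — 4/5 of 22 = 17.60, rounded up to 18, so 18 needed; 18 signed. Sufficient.
Dating window: the latest signature is 88 days after the earliest; the limit is 90 days. Within the window.

Effective — both the signature and dating-window requirements are satisfied.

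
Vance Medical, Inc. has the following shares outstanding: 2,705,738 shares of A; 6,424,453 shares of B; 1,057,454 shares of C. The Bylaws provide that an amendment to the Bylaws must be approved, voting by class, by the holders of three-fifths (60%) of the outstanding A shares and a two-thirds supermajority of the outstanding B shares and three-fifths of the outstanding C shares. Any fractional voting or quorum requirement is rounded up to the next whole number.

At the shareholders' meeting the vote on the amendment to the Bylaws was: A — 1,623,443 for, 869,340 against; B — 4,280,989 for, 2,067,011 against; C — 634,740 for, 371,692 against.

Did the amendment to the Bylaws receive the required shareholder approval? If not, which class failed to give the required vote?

A: 3/5 of 2705738 = 1623442.80, rounded up to 1623443; 1,623,443 required, 1,623,443 in favor — approved.
B: 2/3 of 6424453 = 4282968.67, rounded up to 4282969; 4,282,969 required, 4,280,989 in favor — not approved.
C: 3/5 of 1057454 = 634472.40, rounded up to 634473; 634,473 required, 634,740 in favor — approved.

Not approved — the B shares did not give the required vote.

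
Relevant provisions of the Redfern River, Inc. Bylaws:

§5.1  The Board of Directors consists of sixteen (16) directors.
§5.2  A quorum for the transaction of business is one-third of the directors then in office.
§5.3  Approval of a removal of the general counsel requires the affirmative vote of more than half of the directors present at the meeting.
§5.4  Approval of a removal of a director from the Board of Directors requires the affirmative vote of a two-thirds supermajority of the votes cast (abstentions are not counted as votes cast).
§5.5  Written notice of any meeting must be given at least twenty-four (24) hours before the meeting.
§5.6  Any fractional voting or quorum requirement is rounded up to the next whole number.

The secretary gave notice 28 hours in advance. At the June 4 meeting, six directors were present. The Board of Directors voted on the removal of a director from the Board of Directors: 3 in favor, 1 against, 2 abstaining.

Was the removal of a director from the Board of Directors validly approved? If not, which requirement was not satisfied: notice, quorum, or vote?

Valid — all requirements satisfied.

Notice: 28 hours given; 24 required (28 ≥ 24). Satisfied.
Quorum: 6 present; quorum is 6. Satisfied.
Vote: the removal of a director from the Board of Directors requires two-thirds of the votes cast (6 present − 2 abstaining = 4). 2/3 of 4 = 2.67, rounded up to 3, so 3 affirmative votes are needed; 3 voted in favor. Satisfied.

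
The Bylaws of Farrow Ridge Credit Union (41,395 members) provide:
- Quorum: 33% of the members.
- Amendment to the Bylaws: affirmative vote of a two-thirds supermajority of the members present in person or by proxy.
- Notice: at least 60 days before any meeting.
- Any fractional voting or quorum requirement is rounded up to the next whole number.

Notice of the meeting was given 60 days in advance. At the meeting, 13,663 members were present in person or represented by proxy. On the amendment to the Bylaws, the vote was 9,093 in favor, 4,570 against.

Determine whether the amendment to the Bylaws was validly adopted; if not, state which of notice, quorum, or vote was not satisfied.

Invalid — vote requirement not satisfied.

Notice: 60 days given; 60 required. Satisfied.
Quorum: 33% of 41,395 = 13,660.35, rounded up to 13,661; 13,663 present. Satisfied.
Vote: requires two-thirds of those present (13,663); 2/3 of 13663 = 9108.67, rounded up to 9109, so 9,109 needed; 9,093 in favor. Not satisfied.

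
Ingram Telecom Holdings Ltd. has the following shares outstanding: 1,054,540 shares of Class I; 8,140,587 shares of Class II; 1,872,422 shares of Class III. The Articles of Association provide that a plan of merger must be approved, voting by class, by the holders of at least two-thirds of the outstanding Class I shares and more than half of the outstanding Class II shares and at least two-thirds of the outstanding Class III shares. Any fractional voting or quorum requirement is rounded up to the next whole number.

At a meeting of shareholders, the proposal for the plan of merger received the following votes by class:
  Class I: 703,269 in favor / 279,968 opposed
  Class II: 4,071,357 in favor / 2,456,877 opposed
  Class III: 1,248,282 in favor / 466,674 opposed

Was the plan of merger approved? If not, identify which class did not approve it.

Approved — every class gave the required vote.

Class I: 2/3 of 1054540 = 703026.67, rounded up to 703027; 703,027 required, 703,269 in favor — approved.
Class II: a majority of 8140587 is 4070294; 4,070,294 required, 4,071,357 in favor — approved.
Class III: 2/3 of 1872422 = 1248281.33, rounded up to 1248282; 1,248,282 required, 1,248,282 in favor — approved.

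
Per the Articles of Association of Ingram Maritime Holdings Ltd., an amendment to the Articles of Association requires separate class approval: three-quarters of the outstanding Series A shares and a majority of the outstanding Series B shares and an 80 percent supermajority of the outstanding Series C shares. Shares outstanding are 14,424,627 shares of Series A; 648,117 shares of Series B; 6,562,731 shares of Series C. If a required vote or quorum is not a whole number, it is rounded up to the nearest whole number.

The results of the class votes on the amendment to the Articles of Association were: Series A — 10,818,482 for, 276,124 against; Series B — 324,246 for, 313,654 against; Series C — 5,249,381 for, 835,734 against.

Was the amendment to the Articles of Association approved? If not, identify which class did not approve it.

Not approved — the Series C shares did not give the required vote.

Series A: 3/4 of 14424627 = 10818470.25, rounded up to 10818471; 10,818,471 required, 10,818,482 in favor — approved.
Series B: a majority of 648117 is 324059; 324,059 required, 324,246 in favor — approved.
Series C: 4/5 of 6562731 = 5250184.80, rounded up to 5250185; 5,250,185 required, 5,249,381 in favor — not approved.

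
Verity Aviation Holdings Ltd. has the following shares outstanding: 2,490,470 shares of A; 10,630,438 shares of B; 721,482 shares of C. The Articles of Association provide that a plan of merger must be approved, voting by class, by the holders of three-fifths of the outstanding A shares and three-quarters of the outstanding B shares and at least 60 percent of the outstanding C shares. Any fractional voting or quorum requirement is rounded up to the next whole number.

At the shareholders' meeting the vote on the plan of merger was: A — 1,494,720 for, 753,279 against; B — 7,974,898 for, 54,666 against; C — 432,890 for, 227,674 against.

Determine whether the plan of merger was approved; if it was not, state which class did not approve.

A: 3/5 of 2490470 = 1494282; 1,494,282 required, 1,494,720 in favor — approved.
B: 3/4 of 10630438 = 7972828.50, rounded up to 7972829; 7,972,829 required, 7,974,898 in favor — approved.
C: 3/5 of 721482 = 432889.20, rounded up to 432890; 432,890 required, 432,890 in favor — approved.

Approved — every class gave the required vote.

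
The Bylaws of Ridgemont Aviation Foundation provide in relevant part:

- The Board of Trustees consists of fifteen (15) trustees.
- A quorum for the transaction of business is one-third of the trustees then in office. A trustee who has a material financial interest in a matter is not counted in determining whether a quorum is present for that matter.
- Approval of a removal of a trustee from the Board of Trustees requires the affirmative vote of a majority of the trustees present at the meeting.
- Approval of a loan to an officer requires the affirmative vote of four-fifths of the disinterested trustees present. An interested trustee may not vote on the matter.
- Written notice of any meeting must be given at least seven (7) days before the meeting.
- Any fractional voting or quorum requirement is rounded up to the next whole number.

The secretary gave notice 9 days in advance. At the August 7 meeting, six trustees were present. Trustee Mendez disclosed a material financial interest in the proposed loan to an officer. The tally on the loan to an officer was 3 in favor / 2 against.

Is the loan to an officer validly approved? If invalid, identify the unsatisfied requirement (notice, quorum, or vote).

Notice: 9 days given; 7 required (9 ≥ 7). Satisfied.
Quorum: 6 present, but the 1 interested trustee does not count, leaving 5. Quorum is 5. Satisfied.
Vote: the loan to an officer requires four-fifths of the disinterested trustees present (6 − 1 = 5). 4/5 of 5 = 4, so 4 affirmative votes are needed; 3 voted in favor. Not satisfied.

Invalid — vote requirement not satisfied.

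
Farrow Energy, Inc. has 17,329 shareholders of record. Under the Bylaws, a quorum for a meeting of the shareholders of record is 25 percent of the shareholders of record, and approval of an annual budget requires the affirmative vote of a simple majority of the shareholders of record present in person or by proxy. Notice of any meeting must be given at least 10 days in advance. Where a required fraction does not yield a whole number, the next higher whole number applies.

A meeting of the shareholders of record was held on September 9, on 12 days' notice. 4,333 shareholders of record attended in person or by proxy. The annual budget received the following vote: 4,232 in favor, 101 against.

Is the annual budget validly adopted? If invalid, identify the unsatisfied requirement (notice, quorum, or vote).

Notice: 12 days given; 10 required. Satisfied.
Quorum: 25% of 17,329 = 4,332.25, rounded up to 4,333; 4,333 present. Satisfied.
Vote: requires a majority of those present (4,333); a majority of 4333 is 2167, so 2,167 needed; 4,232 in favor. Satisfied.

Valid — all requirements satisfied.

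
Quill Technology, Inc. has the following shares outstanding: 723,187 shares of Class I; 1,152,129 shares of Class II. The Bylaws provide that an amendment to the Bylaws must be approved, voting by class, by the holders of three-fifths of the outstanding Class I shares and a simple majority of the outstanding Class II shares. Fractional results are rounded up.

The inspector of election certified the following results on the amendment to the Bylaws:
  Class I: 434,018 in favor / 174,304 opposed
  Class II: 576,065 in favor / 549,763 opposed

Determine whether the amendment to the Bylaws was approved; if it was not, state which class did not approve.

Class I: 3/5 of 723187 = 433912.20, rounded up to 433913; 433,913 required, 434,018 in favor — approved.
Class II: a majority of 1152129 is 576065; 576,065 required, 576,065 in favor — approved.

Approved — every class gave the required vote.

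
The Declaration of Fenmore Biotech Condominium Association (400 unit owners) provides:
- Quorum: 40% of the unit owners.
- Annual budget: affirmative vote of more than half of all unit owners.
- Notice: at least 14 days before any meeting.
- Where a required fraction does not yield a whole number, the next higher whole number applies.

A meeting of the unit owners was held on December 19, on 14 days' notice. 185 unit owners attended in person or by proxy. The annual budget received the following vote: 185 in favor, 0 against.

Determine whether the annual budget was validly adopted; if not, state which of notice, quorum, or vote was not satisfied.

Invalid — vote requirement not satisfied.

Notice: 14 days given; 14 required. Satisfied.
Quorum: 40% of 400 = 160; 185 present. Satisfied.
Vote: requires a majority of all unit owners (400); a majority of 400 is 201, so 201 needed; 185 in favor. Not satisfied.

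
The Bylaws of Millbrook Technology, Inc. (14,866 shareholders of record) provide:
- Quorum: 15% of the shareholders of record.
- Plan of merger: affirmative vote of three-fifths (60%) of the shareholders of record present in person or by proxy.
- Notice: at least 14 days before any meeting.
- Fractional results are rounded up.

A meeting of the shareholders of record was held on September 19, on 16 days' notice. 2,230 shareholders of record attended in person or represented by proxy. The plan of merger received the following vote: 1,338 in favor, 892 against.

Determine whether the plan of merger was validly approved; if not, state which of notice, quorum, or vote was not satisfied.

Valid — all requirements satisfied.

Notice: 16 days given; 14 required. Satisfied.
Quorum: 15% of 14,866 = 2,229.90, rounded up to 2,230; 2,230 present. Satisfied.
Vote: requires three-fifths of those present (2,230); 3/5 of 2230 = 1338, so 1,338 needed; 1,338 in favor. Satisfied.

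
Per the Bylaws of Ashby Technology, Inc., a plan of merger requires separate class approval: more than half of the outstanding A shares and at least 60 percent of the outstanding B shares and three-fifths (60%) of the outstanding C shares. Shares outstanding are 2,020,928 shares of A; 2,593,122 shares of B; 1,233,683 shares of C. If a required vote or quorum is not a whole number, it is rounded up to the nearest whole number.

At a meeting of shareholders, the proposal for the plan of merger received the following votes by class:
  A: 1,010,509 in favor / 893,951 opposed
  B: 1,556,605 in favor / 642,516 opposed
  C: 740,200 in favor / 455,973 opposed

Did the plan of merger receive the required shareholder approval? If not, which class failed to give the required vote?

A: a majority of 2020928 is 1010465; 1,010,465 required, 1,010,509 in favor — approved.
B: 3/5 of 2593122 = 1555873.20, rounded up to 1555874; 1,555,874 required, 1,556,605 in favor — approved.
C: 3/5 of 1233683 = 740209.80, rounded up to 740210; 740,210 required, 740,200 in favor — not approved.

Not approved — the C shares did not give the required vote.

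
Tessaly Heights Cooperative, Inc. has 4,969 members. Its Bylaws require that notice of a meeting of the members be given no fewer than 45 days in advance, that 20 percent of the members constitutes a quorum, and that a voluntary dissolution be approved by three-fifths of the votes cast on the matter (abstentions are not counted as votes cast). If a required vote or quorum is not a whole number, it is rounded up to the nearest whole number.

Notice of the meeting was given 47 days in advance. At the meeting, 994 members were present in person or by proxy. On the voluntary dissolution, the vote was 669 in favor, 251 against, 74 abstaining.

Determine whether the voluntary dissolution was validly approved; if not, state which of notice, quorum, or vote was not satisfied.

Valid — all requirements satisfied.

Notice: 47 days given; 45 required. Satisfied.
Quorum: 20% of 4,969 = 993.80, rounded up to 994; 994 present. Satisfied.
Vote: requires three-fifths of the votes cast (994 − 74 abstaining = 920); 3/5 of 920 = 552, so 552 needed; 669 in favor. Satisfied.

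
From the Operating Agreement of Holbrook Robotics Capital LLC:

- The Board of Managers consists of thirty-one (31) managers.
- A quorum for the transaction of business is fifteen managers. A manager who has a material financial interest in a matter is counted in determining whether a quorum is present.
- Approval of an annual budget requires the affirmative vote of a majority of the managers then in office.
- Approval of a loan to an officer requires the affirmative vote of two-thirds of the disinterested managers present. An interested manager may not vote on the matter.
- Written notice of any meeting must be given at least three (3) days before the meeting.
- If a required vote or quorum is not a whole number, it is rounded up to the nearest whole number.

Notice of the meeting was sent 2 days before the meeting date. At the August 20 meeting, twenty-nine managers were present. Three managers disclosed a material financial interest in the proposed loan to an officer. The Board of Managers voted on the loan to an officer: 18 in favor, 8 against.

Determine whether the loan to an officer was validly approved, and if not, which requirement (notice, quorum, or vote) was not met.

Invalid — notice requirement not satisfied.

Notice: 2 days given; 3 required (2 < 3). Not satisfied.
Quorum: 29 present (interested managers count toward quorum); quorum is 15. Satisfied.
Vote: the loan to an officer requires two-thirds of the disinterested managers present (29 − 3 = 26). 2/3 of 26 = 17.33, rounded up to 18, so 18 affirmative votes are needed; 18 voted in favor. Satisfied.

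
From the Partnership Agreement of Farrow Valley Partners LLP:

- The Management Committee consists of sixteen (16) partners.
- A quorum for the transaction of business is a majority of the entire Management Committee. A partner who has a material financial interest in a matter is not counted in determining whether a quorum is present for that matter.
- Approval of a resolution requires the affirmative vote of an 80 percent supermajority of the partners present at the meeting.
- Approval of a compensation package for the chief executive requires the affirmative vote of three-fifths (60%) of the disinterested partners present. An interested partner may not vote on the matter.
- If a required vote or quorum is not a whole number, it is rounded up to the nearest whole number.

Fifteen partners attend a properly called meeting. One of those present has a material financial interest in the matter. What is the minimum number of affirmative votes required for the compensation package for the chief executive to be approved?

9

The compensation package for the chief executive requires three-fifths of the disinterested partners present (15 − 1 = 14).
3/5 of 14 = 8.40, rounded up to 9.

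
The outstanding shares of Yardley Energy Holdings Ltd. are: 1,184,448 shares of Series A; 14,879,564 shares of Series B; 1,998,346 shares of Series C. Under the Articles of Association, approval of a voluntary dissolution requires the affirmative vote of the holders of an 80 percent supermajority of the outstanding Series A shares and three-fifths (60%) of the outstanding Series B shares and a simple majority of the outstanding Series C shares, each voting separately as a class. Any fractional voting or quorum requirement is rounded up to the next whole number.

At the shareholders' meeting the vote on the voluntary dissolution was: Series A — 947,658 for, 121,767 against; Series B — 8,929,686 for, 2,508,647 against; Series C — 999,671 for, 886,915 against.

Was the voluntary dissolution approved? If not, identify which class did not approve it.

Approved — every class gave the required vote.

Series A: 4/5 of 1184448 = 947558.40, rounded up to 947559; 947,559 required, 947,658 in favor — approved.
Series B: 3/5 of 14879564 = 8927738.40, rounded up to 8927739; 8,927,739 required, 8,929,686 in favor — approved.
Series C: a majority of 1998346 is 999174; 999,174 required, 999,671 in favor — approved.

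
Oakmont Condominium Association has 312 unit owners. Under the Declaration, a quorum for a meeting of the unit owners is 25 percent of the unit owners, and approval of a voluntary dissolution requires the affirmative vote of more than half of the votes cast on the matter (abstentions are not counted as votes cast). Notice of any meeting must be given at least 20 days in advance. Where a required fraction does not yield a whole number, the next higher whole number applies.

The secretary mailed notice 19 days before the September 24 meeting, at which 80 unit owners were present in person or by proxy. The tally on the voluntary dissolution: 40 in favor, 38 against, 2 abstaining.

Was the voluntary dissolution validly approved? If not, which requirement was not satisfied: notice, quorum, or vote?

Notice: 19 days given; 20 required. Not satisfied.
Quorum: 25% of 312 = 78; 80 present. Satisfied.
Vote: requires a majority of the votes cast (80 − 2 abstaining = 78); a majority of 78 is 40, so 40 needed; 40 in favor. Satisfied.

Invalid — notice requirement not satisfied.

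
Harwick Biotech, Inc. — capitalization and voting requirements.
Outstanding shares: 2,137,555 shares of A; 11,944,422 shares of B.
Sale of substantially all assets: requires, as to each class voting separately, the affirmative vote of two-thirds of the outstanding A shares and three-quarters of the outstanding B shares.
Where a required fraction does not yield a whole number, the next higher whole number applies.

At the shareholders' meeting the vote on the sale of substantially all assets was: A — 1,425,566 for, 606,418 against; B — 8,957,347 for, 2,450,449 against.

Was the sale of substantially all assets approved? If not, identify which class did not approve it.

Not approved — the B shares did not give the required vote.

A: 2/3 of 2137555 = 1425036.67, rounded up to 1425037; 1,425,037 required, 1,425,566 in favor — approved.
B: 3/4 of 11944422 = 8958316.50, rounded up to 8958317; 8,958,317 required, 8,957,347 in favor — not approved.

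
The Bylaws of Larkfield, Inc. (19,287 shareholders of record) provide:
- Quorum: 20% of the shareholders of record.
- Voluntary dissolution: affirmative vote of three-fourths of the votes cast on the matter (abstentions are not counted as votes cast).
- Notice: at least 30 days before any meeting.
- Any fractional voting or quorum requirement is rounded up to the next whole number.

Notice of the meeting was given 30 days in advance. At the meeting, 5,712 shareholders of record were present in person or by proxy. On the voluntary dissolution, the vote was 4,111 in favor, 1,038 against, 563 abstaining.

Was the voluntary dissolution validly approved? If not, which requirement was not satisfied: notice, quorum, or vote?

Valid — all requirements satisfied.

Notice: 30 days given; 30 required. Satisfied.
Quorum: 20% of 19,287 = 3,857.40, rounded up to 3,858; 5,712 present. Satisfied.
Vote: requires three-fourths of the votes cast (5,712 − 563 abstaining = 5,149); 3/4 of 5149 = 3861.75, rounded up to 3862, so 3,862 needed; 4,111 in favor. Satisfied.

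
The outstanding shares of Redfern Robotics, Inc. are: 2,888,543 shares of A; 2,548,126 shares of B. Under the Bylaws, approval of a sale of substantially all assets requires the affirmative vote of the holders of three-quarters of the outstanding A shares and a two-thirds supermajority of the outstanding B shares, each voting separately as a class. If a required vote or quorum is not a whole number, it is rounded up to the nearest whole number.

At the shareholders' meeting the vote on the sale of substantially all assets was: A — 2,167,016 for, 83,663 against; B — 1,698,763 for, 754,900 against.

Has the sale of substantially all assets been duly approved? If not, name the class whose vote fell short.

A: 3/4 of 2888543 = 2166407.25, rounded up to 2166408; 2,166,408 required, 2,167,016 in favor — approved.
B: 2/3 of 2548126 = 1698750.67, rounded up to 1698751; 1,698,751 required, 1,698,763 in favor — approved.

Approved — every class gave the required vote.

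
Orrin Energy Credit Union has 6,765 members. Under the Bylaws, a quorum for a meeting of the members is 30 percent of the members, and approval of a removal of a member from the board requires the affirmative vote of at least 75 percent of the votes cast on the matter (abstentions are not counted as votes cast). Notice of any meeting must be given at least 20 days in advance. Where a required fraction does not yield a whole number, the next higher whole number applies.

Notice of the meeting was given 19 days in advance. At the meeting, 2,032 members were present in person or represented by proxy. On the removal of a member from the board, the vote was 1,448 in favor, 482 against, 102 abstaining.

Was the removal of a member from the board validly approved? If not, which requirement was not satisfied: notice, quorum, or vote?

Invalid — notice requirement not satisfied.

Notice: 19 days given; 20 required. Not satisfied.
Quorum: 30% of 6,765 = 2,029.50, rounded up to 2,030; 2,032 present. Satisfied.
Vote: requires three-fourths of the votes cast (2,032 − 102 abstaining = 1,930); 3/4 of 1930 = 1447.50, rounded up to 1448, so 1,448 needed; 1,448 in favor. Satisfied.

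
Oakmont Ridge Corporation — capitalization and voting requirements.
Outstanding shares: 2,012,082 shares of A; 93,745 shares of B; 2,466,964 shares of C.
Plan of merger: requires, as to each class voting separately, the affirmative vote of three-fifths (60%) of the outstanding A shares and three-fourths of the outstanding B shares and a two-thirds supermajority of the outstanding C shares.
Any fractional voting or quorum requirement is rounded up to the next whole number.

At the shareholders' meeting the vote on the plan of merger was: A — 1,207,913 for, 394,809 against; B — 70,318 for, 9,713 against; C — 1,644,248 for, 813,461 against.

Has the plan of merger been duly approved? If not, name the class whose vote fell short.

Not approved — the C shares did not give the required vote.

A: 3/5 of 2012082 = 1207249.20, rounded up to 1207250; 1,207,250 required, 1,207,913 in favor — approved.
B: 3/4 of 93745 = 70308.75, rounded up to 70309; 70,309 required, 70,318 in favor — approved.
C: 2/3 of 2466964 = 1644642.67, rounded up to 1644643; 1,644,643 required, 1,644,248 in favor — not approved.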